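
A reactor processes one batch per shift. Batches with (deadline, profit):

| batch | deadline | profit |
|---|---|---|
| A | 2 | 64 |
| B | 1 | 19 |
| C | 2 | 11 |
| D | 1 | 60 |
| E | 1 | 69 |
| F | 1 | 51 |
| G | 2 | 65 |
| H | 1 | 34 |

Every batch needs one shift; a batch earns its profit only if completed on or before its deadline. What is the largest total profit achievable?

Sort by profit descending; place each in the latest free slot ≤ its deadline.
Profit order: E=69 G=65 A=64 D=60 F=51 H=34 B=19 C=11
Assign: E→slot 1, G→slot 2, A skipped, D skipped, F skipped, H skipped, B skipped, C skipped.
Slots: [1:E] [2:G]
Profit = 69 + 65 = 134

134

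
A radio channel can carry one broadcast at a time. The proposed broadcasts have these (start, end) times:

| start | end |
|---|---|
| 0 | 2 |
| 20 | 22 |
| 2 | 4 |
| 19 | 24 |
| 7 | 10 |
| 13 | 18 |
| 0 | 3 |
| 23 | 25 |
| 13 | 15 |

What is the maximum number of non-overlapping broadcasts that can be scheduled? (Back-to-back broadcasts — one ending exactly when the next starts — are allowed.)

Greedy by earliest finish: after sorting by end time, pick each interval compatible with the last pick.
By end time: (0,2), (0,3), (2,4), (7,10), (13,15), (13,18), (20,22), (19,24), (23,25).
Pick (0,2); next start ≥ 2 → (2,4); next start ≥ 4 → (7,10); next start ≥ 10 → (13,15); next start ≥ 15 → (20,22); next start ≥ 22 → (23,25).
Selected 6 broadcasts.

6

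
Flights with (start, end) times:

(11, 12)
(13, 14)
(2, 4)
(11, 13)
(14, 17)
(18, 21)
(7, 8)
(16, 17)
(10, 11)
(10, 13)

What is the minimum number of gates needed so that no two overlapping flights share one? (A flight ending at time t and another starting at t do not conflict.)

3

Count concurrent intervals with a sweep; the peak is the room count.
Events (time:±→running): 2:+→1 4:-→0 7:+→1 8:-→0 10:+→1 10:+→2 11:-→1 11:+→2 11:+→3 … peak 3.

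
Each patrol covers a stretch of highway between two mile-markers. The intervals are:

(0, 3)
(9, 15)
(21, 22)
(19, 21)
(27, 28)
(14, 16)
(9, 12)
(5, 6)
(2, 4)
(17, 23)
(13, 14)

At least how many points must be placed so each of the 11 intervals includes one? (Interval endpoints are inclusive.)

6

By right end: [0,3]  [2,4]  [5,6]  [9,12]  [13,14]  [9,15]  [14,16]  [19,21]  [21,22]  [17,23]  [27,28]
[0,3] uncovered → point at 3; [5,6] uncovered → point at 6; [9,12] uncovered → point at 12; [13,14] uncovered → point at 14; [19,21] uncovered → point at 21; [27,28] uncovered → point at 28.
Points: 3, 6, 12, 14, 21, 28 (6 total).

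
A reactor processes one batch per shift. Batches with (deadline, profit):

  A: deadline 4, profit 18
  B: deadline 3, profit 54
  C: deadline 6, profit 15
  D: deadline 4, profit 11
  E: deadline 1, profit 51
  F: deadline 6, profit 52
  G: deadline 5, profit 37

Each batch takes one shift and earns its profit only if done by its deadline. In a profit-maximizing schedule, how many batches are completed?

6

Sort by profit descending; place each in the latest free slot ≤ its deadline.
Profit order: B=54 F=52 E=51 G=37 A=18 C=15 D=11
Assign: B→slot 3, F→slot 6, E→slot 1, G→slot 5, A→slot 4, C→slot 2, D skipped.
Slots: [1:E] [2:C] [3:B] [4:A] [5:G] [6:F]
6 of 7 scheduled.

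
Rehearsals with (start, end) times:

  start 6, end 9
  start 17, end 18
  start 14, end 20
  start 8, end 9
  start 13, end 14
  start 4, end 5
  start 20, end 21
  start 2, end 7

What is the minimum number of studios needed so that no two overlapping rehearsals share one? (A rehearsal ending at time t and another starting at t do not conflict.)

2

The answer is the maximum number of intervals overlapping at any instant.
starts: [2, 4, 6, 8, 13, 14, 17, 20]
ends:   [5, 7, 9, 9, 14, 18, 20, 21]
s2→1 s4→2  — peak 2.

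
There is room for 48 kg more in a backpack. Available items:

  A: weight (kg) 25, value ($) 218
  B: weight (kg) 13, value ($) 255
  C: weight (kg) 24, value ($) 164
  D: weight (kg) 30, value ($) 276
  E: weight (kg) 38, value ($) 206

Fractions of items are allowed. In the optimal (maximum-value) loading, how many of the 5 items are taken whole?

Sort by value per unit weight and fill in that order.
Order: B (255/13=19.62) > D (276/30=9.20) > A (218/25=8.72) > C (164/24=6.83) > E (206/38=5.42)
Fill: take B (13 @ 255) → take D (30 @ 276) → take 5/25 of A → 43.60; 48/48 used.
2 item(s) taken whole; one partial (take 5/25 of A).

2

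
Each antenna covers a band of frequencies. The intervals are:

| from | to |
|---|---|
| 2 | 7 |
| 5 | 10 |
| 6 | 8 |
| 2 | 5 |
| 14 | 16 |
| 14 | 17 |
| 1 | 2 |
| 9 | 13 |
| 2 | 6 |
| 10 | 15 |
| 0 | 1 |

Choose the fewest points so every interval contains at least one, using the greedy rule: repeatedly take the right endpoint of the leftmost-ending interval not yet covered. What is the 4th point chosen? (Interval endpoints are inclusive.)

Process intervals by earliest right end; each time one isn't hit yet, stab at its right endpoint.
By right end: [0,1]  [1,2]  [2,5]  [2,6]  [2,7]  [6,8]  [5,10]  [9,13]  [10,15]  [14,16]  [14,17]
[0,1] uncovered → point at 1; [2,5] uncovered → point at 5; [6,8] uncovered → point at 8; [9,13] uncovered → point at 13; [14,16] uncovered → point at 16.
Points: 1, 5, 8, 13, 16 (5 total).

13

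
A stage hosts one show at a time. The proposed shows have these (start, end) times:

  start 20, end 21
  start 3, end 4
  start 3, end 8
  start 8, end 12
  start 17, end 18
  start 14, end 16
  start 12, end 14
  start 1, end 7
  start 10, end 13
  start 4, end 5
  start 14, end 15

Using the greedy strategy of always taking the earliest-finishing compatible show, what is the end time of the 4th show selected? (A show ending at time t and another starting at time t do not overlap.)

By end time: (3,4), (4,5), (1,7), (3,8), (8,12), (10,13), (12,14), (14,15), (14,16), (17,18), (20,21).
Pick (3,4); next start ≥ 4 → (4,5); next start ≥ 5 → (8,12); next start ≥ 12 → (12,14); next start ≥ 14 → (14,15); next start ≥ 15 → (17,18); next start ≥ 18 → (20,21).
Selected: (3,4) (4,5) (8,12) (12,14) (14,15) (17,18) (20,21)

14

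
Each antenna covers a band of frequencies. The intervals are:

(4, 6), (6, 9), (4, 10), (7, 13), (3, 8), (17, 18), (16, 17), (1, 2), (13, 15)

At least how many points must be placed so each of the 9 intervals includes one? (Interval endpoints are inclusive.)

Process intervals by earliest right end; each time one isn't hit yet, stab at its right endpoint.
Sorted: [1,2] [4,6] [3,8] [6,9] [4,10] [7,13] [13,15] [16,17] [17,18]
{[1,2]} hit by 2; {[4,6],[3,8],[6,9],[4,10]} hit by 6; {[7,13],[13,15]} hit by 13; {[16,17],[17,18]} hit by 17.
Points: 2, 6, 13, 17 (4 total).

4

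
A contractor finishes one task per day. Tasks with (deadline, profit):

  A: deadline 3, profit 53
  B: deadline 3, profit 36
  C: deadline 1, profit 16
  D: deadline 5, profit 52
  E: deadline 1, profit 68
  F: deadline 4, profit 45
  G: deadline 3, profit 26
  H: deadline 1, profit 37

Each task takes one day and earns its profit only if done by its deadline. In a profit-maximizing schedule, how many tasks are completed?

Sort by profit descending; place each in the latest free slot ≤ its deadline.
Profit order: E=68 A=53 D=52 F=45 H=37 B=36 G=26 C=16
Assign: E→slot 1, A→slot 3, D→slot 5, F→slot 4, H skipped, B→slot 2, G skipped, C skipped.
Slots: [1:E] [2:B] [3:A] [4:F] [5:D]
5 of 8 scheduled.

5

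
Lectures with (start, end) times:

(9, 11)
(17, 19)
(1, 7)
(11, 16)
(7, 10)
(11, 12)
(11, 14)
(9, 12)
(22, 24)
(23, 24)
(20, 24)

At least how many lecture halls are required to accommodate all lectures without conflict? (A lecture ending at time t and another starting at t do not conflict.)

4

Count concurrent intervals with a sweep; the peak is the room count.
Events (time:±→running): 1:+→1 7:-→0 7:+→1 9:+→2 9:+→3 10:-→2 11:-→1 11:+→2 11:+→3 11:+→4 … peak 4.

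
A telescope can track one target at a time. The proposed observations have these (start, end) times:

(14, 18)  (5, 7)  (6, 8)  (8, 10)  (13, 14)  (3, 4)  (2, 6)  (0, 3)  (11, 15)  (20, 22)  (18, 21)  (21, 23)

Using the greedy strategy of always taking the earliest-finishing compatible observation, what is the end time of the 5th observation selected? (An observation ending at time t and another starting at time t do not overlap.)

14

Sorted by end: (0,3)  (3,4)  (2,6)  (5,7)  (6,8)  (8,10)  (13,14)  (11,15)  (14,18)  (18,21)  (20,22)  (21,23)
take (0,3); take (3,4); skip (2,6); take (5,7); take (8,10); take (13,14); take (14,18); take (18,21); take (21,23).
Selected: (0,3) (3,4) (5,7) (8,10) (13,14) (14,18) (18,21) (21,23)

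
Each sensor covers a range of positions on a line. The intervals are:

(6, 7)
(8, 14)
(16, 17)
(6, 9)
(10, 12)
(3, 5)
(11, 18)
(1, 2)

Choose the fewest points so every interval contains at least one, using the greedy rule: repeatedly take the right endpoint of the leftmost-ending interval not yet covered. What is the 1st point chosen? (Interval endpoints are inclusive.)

Sort by right endpoint; whenever an interval is uncovered, place a point at its right end.
By right end: [1,2]  [3,5]  [6,7]  [6,9]  [10,12]  [8,14]  [16,17]  [11,18]
[1,2] uncovered → point at 2; [3,5] uncovered → point at 5; [6,7] uncovered → point at 7; [10,12] uncovered → point at 12; [16,17] uncovered → point at 17.
Points: 2, 5, 7, 12, 17 (5 total).

2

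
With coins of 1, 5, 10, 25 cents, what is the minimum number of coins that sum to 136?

7

Use the largest denomination that fits, subtract, and repeat.
136 − 5×25→11 − 1×10→1 − 1×1→0
Total coins = 5 + 1 + 1 = 7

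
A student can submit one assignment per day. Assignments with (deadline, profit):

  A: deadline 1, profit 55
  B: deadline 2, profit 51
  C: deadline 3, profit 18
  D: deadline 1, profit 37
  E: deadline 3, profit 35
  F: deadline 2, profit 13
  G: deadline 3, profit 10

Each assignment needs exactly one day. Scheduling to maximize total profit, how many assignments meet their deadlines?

Take jobs in profit order; each goes to the latest open slot no later than its deadline.
By profit: A(d1,55), B(d2,51), D(d1,37), E(d3,35), C(d3,18), F(d2,13), G(d3,10)
A→slot 1; B→slot 2; D skipped; E→slot 3; C skipped; F skipped; G skipped.
3 of 7 scheduled.

3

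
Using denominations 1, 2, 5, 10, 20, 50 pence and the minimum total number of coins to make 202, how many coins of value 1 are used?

0

202 − 4×50→2 − 1×2→0
Count of 1: 0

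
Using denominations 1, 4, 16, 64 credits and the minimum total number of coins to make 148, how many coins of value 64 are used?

2

148 = 2×64 + 1×16 + 1×4
Count of 64: 2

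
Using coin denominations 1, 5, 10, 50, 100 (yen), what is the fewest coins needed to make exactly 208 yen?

Greedy: take as many of the largest coin as possible, then repeat with the remainder.
208 − 2×100→8 − 1×5→3 − 3×1→0
Total coins = 2 + 1 + 3 = 6

6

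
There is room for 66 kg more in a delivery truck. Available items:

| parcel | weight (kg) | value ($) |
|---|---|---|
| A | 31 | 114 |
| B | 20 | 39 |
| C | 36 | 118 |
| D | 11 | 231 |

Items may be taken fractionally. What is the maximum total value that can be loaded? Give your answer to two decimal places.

Ratios (sorted): D 21.00, A 3.68, C 3.28, B 1.95
take D (11 @ 231); take A (31 @ 114); take 24/36 of C → 78.67. Capacity used 66/66.
Total value = 423.67

423.67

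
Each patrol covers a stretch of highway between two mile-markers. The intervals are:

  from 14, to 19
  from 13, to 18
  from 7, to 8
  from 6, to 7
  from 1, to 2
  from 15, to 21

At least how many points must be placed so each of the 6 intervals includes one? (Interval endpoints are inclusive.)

3

By right end: [1,2]  [6,7]  [7,8]  [13,18]  [14,19]  [15,21]
[1,2] uncovered → point at 2; [6,7] uncovered → point at 7; [13,18] uncovered → point at 18.
Points: 2, 7, 18 (3 total).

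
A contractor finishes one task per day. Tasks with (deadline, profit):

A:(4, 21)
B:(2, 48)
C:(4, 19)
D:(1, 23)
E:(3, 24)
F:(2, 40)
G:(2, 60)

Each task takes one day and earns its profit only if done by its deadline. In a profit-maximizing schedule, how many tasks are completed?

Profit order: G=60 B=48 F=40 E=24 D=23 A=21 C=19
Assign: G→slot 2, B→slot 1, F skipped, E→slot 3, D skipped, A→slot 4, C skipped.
Slots: [1:B] [2:G] [3:E] [4:A]
4 of 7 scheduled.

4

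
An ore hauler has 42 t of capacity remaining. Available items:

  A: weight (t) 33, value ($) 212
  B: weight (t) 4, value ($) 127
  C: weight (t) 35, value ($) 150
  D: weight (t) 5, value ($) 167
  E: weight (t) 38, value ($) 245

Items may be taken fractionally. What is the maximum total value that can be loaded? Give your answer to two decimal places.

Greedy by value/weight ratio, highest first.
Ratios (sorted): D 33.40, B 31.75, E 6.45, A 6.42, C 4.29
take D (5 @ 167); take B (4 @ 127); take 33/38 of E → 212.76. Capacity used 42/42.
Total value = 506.76

506.76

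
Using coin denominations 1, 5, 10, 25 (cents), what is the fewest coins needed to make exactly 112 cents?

7

Greedy: take as many of the largest coin as possible, then repeat with the remainder.
112 = 4×25 + 1×10 + 2×1
Total coins = 4 + 1 + 2 = 7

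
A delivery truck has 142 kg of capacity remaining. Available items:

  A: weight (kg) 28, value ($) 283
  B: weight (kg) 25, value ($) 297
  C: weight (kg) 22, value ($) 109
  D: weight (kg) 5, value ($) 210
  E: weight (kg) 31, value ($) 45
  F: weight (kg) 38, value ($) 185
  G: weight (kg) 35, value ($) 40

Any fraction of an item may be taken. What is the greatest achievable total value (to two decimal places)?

Sort by value per unit weight and fill in that order.
Order: D (210/5=42.00) > B (297/25=11.88) > A (283/28=10.11) > C (109/22=4.95) > F (185/38=4.87) > E (45/31=1.45) > G (40/35=1.14)
Fill: take D (5 @ 210) → take B (25 @ 297) → take A (28 @ 283) → take C (22 @ 109) → take F (38 @ 185) → take 24/31 of E → 34.84; 142/142 used.
Total value = 1118.84

1118.84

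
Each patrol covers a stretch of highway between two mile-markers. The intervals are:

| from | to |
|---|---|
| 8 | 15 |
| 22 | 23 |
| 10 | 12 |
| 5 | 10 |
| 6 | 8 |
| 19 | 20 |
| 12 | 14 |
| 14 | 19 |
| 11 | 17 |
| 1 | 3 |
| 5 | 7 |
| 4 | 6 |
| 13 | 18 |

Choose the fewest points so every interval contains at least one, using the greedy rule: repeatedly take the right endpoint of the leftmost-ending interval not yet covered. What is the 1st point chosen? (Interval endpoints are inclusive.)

Sort by right endpoint; whenever an interval is uncovered, place a point at its right end.
By right end: [1,3]  [4,6]  [5,7]  [6,8]  [5,10]  [10,12]  [12,14]  [8,15]  [11,17]  [13,18]  [14,19]  [19,20]  [22,23]
[1,3] uncovered → point at 3; [4,6] uncovered → point at 6; [10,12] uncovered → point at 12; [13,18] uncovered → point at 18; [19,20] uncovered → point at 20; [22,23] uncovered → point at 23.
Points: 3, 6, 12, 18, 20, 23 (6 total).

3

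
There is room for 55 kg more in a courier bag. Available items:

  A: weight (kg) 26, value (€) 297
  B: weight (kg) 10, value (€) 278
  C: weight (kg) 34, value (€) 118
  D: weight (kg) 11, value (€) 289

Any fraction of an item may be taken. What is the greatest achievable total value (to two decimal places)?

891.76

Greedy by value/weight ratio, highest first.
Order: B (278/10=27.80) > D (289/11=26.27) > A (297/26=11.42) > C (118/34=3.47)
Fill: take B (10 @ 278) → take D (11 @ 289) → take A (26 @ 297) → take 8/34 of C → 27.76; 55/55 used.
Total value = 891.76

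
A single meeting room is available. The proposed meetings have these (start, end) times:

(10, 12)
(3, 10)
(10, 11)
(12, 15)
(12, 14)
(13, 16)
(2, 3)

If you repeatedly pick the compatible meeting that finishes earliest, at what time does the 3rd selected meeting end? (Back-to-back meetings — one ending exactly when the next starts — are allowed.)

Greedy by earliest finish: after sorting by end time, pick each interval compatible with the last pick.
Sorted by end: (2,3)  (3,10)  (10,11)  (10,12)  (12,14)  (12,15)  (13,16)
take (2,3); take (3,10); take (10,11); skip (10,12); take (12,14); skip (12,15).
Selected: (2,3) (3,10) (10,11) (12,14)

11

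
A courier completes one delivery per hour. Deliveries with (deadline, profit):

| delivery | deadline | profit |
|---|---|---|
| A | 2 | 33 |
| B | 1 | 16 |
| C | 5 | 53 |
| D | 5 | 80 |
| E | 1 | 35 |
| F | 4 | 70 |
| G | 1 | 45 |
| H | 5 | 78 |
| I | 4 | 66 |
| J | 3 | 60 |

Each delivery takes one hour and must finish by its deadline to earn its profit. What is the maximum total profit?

Profit order: D=80 H=78 F=70 I=66 J=60 C=53 G=45 E=35 A=33 B=16
Assign: D→slot 5, H→slot 4, F→slot 3, I→slot 2, J→slot 1, C skipped, G skipped, E skipped, A skipped, B skipped.
Slots: [1:J] [2:I] [3:F] [4:H] [5:D]
Profit = 60 + 66 + 70 + 78 + 80 = 354

354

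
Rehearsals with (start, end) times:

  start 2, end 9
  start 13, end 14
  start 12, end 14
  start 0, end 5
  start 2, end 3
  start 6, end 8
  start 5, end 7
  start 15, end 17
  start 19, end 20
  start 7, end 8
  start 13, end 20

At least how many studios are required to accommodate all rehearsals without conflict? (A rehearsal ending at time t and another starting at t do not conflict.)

The answer is the maximum number of intervals overlapping at any instant.
Events (time:±→running): 0:+→1 2:+→2 2:+→3 … peak 3.

3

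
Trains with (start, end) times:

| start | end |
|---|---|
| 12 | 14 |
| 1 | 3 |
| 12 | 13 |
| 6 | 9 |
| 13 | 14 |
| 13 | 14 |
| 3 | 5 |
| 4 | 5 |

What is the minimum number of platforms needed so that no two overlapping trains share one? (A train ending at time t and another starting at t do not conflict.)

starts: [1, 3, 4, 6, 12, 12, 13, 13]
ends:   [3, 5, 5, 9, 13, 14, 14, 14]
s1→1 e3→0 s3→1 s4→2 e5→1 e5→0 s6→1 e9→0 s12→1 s12→2 e13→1 s13→2 s13→3  — peak 3.

3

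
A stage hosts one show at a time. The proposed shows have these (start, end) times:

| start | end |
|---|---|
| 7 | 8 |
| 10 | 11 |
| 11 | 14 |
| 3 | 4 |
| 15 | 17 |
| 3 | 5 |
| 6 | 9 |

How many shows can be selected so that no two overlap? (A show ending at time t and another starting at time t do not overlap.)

5

Order by finish time; keep every interval that doesn't clash with the previous kept one.
By end time: (3,4), (3,5), (7,8), (6,9), (10,11), (11,14), (15,17).
Pick (3,4); next start ≥ 4 → (7,8); next start ≥ 8 → (10,11); next start ≥ 11 → (11,14); next start ≥ 14 → (15,17).
Selected 5 shows.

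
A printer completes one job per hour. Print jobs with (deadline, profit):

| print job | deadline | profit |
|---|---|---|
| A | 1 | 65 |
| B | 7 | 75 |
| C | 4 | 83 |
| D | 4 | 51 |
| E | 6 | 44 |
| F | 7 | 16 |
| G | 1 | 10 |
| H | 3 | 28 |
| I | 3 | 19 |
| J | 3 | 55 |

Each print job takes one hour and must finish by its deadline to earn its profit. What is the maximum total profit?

Take jobs in profit order; each goes to the latest open slot no later than its deadline.
Profit order: C=83 B=75 A=65 J=55 D=51 E=44 H=28 I=19 F=16 G=10
Assign: C→slot 4, B→slot 7, A→slot 1, J→slot 3, D→slot 2, E→slot 6, H skipped, I skipped, F→slot 5, G skipped.
Slots: [1:A] [2:D] [3:J] [4:C] [5:F] [6:E] [7:B]
Profit = 65 + 51 + 55 + 83 + 16 + 44 + 75 = 389

389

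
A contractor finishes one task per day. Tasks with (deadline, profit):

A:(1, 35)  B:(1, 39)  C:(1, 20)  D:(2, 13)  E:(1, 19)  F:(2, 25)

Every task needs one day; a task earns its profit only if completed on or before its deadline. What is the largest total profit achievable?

By profit: B(d1,39), A(d1,35), F(d2,25), C(d1,20), E(d1,19), D(d2,13)
B→slot 1; A skipped; F→slot 2; C skipped; E skipped; D skipped.
Profit = 39 + 25 = 64

64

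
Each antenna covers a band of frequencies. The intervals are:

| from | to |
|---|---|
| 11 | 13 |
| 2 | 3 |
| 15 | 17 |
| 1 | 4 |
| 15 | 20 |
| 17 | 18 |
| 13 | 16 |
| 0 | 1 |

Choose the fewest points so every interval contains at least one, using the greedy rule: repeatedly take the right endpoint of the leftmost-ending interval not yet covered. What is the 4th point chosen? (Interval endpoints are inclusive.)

17

Process intervals by earliest right end; each time one isn't hit yet, stab at its right endpoint.
By right end: [0,1]  [2,3]  [1,4]  [11,13]  [13,16]  [15,17]  [17,18]  [15,20]
[0,1] uncovered → point at 1; [2,3] uncovered → point at 3; [11,13] uncovered → point at 13; [15,17] uncovered → point at 17.
Points: 1, 3, 13, 17 (4 total).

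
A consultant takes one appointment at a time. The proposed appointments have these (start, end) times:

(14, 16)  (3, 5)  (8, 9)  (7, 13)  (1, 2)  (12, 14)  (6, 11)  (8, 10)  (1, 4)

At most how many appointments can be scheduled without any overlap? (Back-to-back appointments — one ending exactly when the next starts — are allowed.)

Sorted by end: (1,2)  (1,4)  (3,5)  (8,9)  (8,10)  (6,11)  (7,13)  (12,14)  (14,16)
take (1,2); take (3,5); take (8,9); take (12,14); take (14,16).
Selected 5 appointments.

5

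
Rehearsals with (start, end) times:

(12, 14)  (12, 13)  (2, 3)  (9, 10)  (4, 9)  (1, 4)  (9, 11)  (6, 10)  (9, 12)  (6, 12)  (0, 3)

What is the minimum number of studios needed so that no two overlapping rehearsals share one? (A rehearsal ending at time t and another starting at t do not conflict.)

Count concurrent intervals with a sweep; the peak is the room count.
Events (time:±→running): 0:+→1 1:+→2 2:+→3 3:-→2 3:-→1 4:-→0 4:+→1 6:+→2 6:+→3 9:-→2 9:+→3 9:+→4 9:+→5 … peak 5.

5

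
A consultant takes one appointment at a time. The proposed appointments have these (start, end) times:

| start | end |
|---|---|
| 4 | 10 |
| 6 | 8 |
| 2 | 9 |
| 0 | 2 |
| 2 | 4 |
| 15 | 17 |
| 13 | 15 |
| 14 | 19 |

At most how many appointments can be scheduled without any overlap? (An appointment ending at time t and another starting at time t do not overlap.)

By end time: (0,2), (2,4), (6,8), (2,9), (4,10), (13,15), (15,17), (14,19).
Pick (0,2); next start ≥ 2 → (2,4); next start ≥ 4 → (6,8); next start ≥ 8 → (13,15); next start ≥ 15 → (15,17).
Selected 5 appointments.

5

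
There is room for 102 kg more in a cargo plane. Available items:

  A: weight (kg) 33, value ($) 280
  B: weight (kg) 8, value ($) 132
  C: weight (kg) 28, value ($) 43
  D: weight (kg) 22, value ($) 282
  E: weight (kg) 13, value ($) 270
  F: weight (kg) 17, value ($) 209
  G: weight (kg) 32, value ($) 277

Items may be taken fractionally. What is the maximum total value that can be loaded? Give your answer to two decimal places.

Greedy by value/weight ratio, highest first.
Ratios (sorted): E 20.77, B 16.50, D 12.82, F 12.29, G 8.66, A 8.48, C 1.54
take E (13 @ 270); take B (8 @ 132); take D (22 @ 282); take F (17 @ 209); take G (32 @ 277); take 10/33 of A → 84.85. Capacity used 102/102.
Total value = 1254.85

1254.85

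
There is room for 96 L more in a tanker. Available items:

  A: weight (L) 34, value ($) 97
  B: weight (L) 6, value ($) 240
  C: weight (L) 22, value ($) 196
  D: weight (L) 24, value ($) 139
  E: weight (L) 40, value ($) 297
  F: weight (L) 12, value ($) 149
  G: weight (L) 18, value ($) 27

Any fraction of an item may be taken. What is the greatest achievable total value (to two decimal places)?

974.67

Greedy by value/weight ratio, highest first.
Order: B (240/6=40.00) > F (149/12=12.42) > C (196/22=8.91) > E (297/40=7.42) > D (139/24=5.79) > A (97/34=2.85) > G (27/18=1.50)
Fill: take B (6 @ 240) → take F (12 @ 149) → take C (22 @ 196) → take E (40 @ 297) → take 16/24 of D → 92.67; 96/96 used.
Total value = 974.67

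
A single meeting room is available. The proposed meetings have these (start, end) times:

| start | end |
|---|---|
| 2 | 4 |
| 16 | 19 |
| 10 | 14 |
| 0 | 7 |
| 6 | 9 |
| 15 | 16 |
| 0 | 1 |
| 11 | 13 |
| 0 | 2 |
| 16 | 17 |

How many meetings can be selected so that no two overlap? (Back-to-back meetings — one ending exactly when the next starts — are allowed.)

Sort by end time and greedily take each interval whose start is ≥ the last chosen end.
Sorted by end: (0,1)  (0,2)  (2,4)  (0,7)  (6,9)  (11,13)  (10,14)  (15,16)  (16,17)  (16,19)
take (0,1); take (2,4); skip (0,7); take (6,9); take (11,13); take (15,16); take (16,17).
Selected 6 meetings.

6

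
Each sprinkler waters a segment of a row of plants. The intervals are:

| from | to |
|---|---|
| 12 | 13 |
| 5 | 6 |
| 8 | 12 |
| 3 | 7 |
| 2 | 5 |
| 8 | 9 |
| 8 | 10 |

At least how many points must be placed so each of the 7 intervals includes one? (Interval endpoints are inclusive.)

Sort by right endpoint; whenever an interval is uncovered, place a point at its right end.
Sorted: [2,5] [5,6] [3,7] [8,9] [8,10] [8,12] [12,13]
{[2,5],[5,6],[3,7]} hit by 5; {[8,9],[8,10],[8,12]} hit by 9; {[12,13]} hit by 13.
Points: 5, 9, 13 (3 total).

3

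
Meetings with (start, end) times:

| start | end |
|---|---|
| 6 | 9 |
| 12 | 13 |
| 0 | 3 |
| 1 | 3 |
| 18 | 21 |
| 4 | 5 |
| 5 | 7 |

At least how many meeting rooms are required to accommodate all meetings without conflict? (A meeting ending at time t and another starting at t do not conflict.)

2

The answer is the maximum number of intervals overlapping at any instant.
Events (time:±→running): 0:+→1 1:+→2 … peak 2.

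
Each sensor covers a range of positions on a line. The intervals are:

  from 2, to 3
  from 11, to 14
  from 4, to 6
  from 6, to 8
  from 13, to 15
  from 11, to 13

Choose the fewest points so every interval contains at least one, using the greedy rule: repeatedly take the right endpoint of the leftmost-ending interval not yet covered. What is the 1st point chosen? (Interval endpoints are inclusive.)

3

By right end: [2,3]  [4,6]  [6,8]  [11,13]  [11,14]  [13,15]
[2,3] uncovered → point at 3; [4,6] uncovered → point at 6; [11,13] uncovered → point at 13.
Points: 3, 6, 13 (3 total).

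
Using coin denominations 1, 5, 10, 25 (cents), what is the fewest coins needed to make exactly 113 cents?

8

Use the largest denomination that fits, subtract, and repeat.
113 − 4×25→13 − 1×10→3 − 3×1→0
Total coins = 4 + 1 + 3 = 8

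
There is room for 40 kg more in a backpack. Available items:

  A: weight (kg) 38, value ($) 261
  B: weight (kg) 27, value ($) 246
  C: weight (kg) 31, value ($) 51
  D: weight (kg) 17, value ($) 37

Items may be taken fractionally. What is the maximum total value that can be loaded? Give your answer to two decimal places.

335.29

Greedy by value/weight ratio, highest first.
Order: B (246/27=9.11) > A (261/38=6.87) > D (37/17=2.18) > C (51/31=1.65)
Fill: take B (27 @ 246) → take 13/38 of A → 89.29; 40/40 used.
Total value = 335.29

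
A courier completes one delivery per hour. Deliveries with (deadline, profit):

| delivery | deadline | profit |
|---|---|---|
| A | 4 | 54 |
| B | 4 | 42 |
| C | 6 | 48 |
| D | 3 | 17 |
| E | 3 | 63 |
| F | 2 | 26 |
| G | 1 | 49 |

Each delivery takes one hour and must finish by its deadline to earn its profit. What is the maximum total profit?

Sort by profit descending; place each in the latest free slot ≤ its deadline.
Profit order: E=63 A=54 G=49 C=48 B=42 F=26 D=17
Assign: E→slot 3, A→slot 4, G→slot 1, C→slot 6, B→slot 2, F skipped, D skipped.
Slots: [1:G] [2:B] [3:E] [4:A] [6:C]
Profit = 49 + 42 + 63 + 54 + 48 = 256

256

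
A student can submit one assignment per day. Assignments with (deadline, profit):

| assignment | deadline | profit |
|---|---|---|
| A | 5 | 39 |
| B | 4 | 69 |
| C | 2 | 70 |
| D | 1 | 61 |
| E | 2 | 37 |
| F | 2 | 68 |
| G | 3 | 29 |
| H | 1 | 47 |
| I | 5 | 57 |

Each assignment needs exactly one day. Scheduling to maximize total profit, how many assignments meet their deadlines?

Take jobs in profit order; each goes to the latest open slot no later than its deadline.
By profit: C(d2,70), B(d4,69), F(d2,68), D(d1,61), I(d5,57), H(d1,47), A(d5,39), E(d2,37), G(d3,29)
C→slot 2; B→slot 4; F→slot 1; D skipped; I→slot 5; H skipped; A→slot 3; E skipped; G skipped.
5 of 9 scheduled.

5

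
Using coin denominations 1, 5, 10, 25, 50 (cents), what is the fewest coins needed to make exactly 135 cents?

135 − 2×50→35 − 1×25→10 − 1×10→0
Total coins = 2 + 1 + 1 = 4

4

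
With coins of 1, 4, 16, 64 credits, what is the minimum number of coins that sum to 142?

142 − 2×64→14 − 3×4→2 − 2×1→0
Total coins = 2 + 3 + 2 = 7

7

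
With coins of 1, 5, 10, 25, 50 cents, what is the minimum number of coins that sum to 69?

7

Greedy: take as many of the largest coin as possible, then repeat with the remainder.
69 − 1×50→19 − 1×10→9 − 1×5→4 − 4×1→0
Total coins = 1 + 1 + 1 + 4 = 7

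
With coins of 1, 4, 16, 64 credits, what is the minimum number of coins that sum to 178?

Greedy: take as many of the largest coin as possible, then repeat with the remainder.
178 = 2×64 + 3×16 + 2×1
Total coins = 2 + 3 + 2 = 7

7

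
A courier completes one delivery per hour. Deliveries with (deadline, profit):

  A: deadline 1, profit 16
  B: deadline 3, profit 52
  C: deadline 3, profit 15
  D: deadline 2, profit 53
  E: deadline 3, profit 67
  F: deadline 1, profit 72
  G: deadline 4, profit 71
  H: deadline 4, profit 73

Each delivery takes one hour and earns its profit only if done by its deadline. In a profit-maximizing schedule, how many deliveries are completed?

Sort by profit descending; place each in the latest free slot ≤ its deadline.
Profit order: H=73 F=72 G=71 E=67 D=53 B=52 A=16 C=15
Assign: H→slot 4, F→slot 1, G→slot 3, E→slot 2, D skipped, B skipped, A skipped, C skipped.
Slots: [1:F] [2:E] [3:G] [4:H]
4 of 8 scheduled.

4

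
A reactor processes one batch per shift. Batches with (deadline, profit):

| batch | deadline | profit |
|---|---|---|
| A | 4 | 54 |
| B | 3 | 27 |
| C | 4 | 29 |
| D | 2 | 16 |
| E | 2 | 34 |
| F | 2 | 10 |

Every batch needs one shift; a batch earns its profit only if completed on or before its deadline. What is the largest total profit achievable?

144

By profit: A(d4,54), E(d2,34), C(d4,29), B(d3,27), D(d2,16), F(d2,10)
A→slot 4; E→slot 2; C→slot 3; B→slot 1; D skipped; F skipped.
Profit = 27 + 34 + 29 + 54 = 144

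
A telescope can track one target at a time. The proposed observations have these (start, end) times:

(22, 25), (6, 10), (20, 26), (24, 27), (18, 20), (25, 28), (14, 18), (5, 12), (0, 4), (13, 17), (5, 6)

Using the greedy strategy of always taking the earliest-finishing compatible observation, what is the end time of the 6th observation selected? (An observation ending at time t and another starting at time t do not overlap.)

25

By end time: (0,4), (5,6), (6,10), (5,12), (13,17), (14,18), (18,20), (22,25), (20,26), (24,27), (25,28).
Pick (0,4); next start ≥ 4 → (5,6); next start ≥ 6 → (6,10); next start ≥ 10 → (13,17); next start ≥ 17 → (18,20); next start ≥ 20 → (22,25); next start ≥ 25 → (25,28).
Selected: (0,4) (5,6) (6,10) (13,17) (18,20) (22,25) (25,28)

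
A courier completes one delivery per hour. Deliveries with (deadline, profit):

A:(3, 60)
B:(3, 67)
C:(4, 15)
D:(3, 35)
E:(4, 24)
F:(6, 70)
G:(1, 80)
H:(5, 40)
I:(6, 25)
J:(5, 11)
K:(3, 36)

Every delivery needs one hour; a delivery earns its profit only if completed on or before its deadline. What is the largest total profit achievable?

342

Sort by profit descending; place each in the latest free slot ≤ its deadline.
By profit: G(d1,80), F(d6,70), B(d3,67), A(d3,60), H(d5,40), K(d3,36), D(d3,35), I(d6,25), E(d4,24), C(d4,15), J(d5,11)
G→slot 1; F→slot 6; B→slot 3; A→slot 2; H→slot 5; K skipped; D skipped; I→slot 4; E skipped; C skipped; J skipped.
Profit = 80 + 60 + 67 + 25 + 40 + 70 = 342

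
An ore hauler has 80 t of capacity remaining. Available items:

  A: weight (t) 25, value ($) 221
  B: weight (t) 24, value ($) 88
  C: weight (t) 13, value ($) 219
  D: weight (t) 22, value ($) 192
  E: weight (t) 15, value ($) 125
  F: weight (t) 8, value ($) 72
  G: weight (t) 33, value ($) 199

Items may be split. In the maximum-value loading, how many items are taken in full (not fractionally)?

4

Greedy by value/weight ratio, highest first.
Ratios (sorted): C 16.85, F 9.00, A 8.84, D 8.73, E 8.33, G 6.03, B 3.67
take C (13 @ 219); take F (8 @ 72); take A (25 @ 221); take D (22 @ 192); take 12/15 of E → 100.00. Capacity used 80/80.
4 item(s) taken whole; one partial (take 12/15 of E).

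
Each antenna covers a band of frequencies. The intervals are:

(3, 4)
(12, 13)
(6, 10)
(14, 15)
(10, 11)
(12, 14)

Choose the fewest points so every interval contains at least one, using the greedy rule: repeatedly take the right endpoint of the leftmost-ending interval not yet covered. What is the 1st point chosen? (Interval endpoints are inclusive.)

4

Process intervals by earliest right end; each time one isn't hit yet, stab at its right endpoint.
Sorted: [3,4] [6,10] [10,11] [12,13] [12,14] [14,15]
{[3,4]} hit by 4; {[6,10],[10,11]} hit by 10; {[12,13],[12,14]} hit by 13; {[14,15]} hit by 15.
Points: 4, 10, 13, 15 (4 total).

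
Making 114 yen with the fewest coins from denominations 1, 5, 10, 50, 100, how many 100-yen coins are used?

114 = 1×100 + 1×10 + 4×1
Count of 100: 1

1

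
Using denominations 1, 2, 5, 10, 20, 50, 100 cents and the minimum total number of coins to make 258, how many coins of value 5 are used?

1

Greedy: take as many of the largest coin as possible, then repeat with the remainder.
258 − 2×100→58 − 1×50→8 − 1×5→3 − 1×2→1 − 1×1→0
Count of 5: 1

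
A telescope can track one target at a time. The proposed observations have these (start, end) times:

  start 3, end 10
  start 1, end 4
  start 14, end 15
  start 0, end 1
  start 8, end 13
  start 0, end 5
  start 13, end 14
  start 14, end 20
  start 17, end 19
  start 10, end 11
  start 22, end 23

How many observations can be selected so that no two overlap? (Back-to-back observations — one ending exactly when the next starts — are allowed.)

7

Sort by end time and greedily take each interval whose start is ≥ the last chosen end.
By end time: (0,1), (1,4), (0,5), (3,10), (10,11), (8,13), (13,14), (14,15), (17,19), (14,20), (22,23).
Pick (0,1); next start ≥ 1 → (1,4); next start ≥ 4 → (10,11); next start ≥ 11 → (13,14); next start ≥ 14 → (14,15); next start ≥ 15 → (17,19); next start ≥ 19 → (22,23).
Selected 7 observations.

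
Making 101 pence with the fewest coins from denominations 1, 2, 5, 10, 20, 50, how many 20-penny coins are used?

101 = 2×50 + 1×1
Count of 20: 0

0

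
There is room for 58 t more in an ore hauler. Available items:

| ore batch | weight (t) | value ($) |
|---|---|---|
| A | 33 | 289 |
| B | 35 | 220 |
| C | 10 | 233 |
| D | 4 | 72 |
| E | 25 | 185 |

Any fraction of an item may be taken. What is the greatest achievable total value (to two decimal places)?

Greedy by value/weight ratio, highest first.
Ratios (sorted): C 23.30, D 18.00, A 8.76, E 7.40, B 6.29
take C (10 @ 233); take D (4 @ 72); take A (33 @ 289); take 11/25 of E → 81.40. Capacity used 58/58.
Total value = 675.40

675.40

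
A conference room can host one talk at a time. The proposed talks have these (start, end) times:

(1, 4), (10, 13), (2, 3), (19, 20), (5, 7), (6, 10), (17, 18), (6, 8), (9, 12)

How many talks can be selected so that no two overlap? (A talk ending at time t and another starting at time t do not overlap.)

5

Order by finish time; keep every interval that doesn't clash with the previous kept one.
Sorted by end: (2,3)  (1,4)  (5,7)  (6,8)  (6,10)  (9,12)  (10,13)  (17,18)  (19,20)
take (2,3); take (5,7); take (9,12); skip (10,13); take (17,18); take (19,20).
Selected 5 talks.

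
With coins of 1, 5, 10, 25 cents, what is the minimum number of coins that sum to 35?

Use the largest denomination that fits, subtract, and repeat.
35 − 1×25→10 − 1×10→0
Total coins = 1 + 1 = 2

2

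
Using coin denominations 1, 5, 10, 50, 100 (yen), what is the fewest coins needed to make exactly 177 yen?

7

Use the largest denomination that fits, subtract, and repeat.
177 − 1×100→77 − 1×50→27 − 2×10→7 − 1×5→2 − 2×1→0
Total coins = 1 + 1 + 2 + 1 + 2 = 7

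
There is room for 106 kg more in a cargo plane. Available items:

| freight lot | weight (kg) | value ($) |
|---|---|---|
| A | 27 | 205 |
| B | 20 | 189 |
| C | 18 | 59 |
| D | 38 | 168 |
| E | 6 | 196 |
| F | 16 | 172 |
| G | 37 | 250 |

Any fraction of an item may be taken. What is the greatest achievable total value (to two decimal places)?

1012.00

Ratios (sorted): E 32.67, F 10.75, B 9.45, A 7.59, G 6.76, D 4.42, C 3.28
take E (6 @ 196); take F (16 @ 172); take B (20 @ 189); take A (27 @ 205); take G (37 @ 250). Capacity used 106/106.
Total value = 1012.00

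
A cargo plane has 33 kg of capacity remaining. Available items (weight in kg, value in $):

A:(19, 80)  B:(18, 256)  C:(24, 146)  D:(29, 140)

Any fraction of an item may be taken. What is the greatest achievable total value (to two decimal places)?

347.25

Greedy by value/weight ratio, highest first.
Order: B (256/18=14.22) > C (146/24=6.08) > D (140/29=4.83) > A (80/19=4.21)
Fill: take B (18 @ 256) → take 15/24 of C → 91.25; 33/33 used.
Total value = 347.25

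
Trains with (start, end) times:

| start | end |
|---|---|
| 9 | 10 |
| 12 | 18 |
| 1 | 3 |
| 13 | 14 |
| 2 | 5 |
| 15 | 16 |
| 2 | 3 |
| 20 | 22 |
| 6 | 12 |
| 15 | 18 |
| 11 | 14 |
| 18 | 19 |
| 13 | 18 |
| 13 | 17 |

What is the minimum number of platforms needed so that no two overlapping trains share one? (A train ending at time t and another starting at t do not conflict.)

The answer is the maximum number of intervals overlapping at any instant.
Events (time:±→running): 1:+→1 2:+→2 2:+→3 3:-→2 3:-→1 5:-→0 6:+→1 9:+→2 10:-→1 11:+→2 12:-→1 12:+→2 13:+→3 13:+→4 13:+→5 … peak 5.

5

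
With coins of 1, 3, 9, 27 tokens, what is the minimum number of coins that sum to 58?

58 − 2×27→4 − 1×3→1 − 1×1→0
Total coins = 2 + 1 + 1 = 4

4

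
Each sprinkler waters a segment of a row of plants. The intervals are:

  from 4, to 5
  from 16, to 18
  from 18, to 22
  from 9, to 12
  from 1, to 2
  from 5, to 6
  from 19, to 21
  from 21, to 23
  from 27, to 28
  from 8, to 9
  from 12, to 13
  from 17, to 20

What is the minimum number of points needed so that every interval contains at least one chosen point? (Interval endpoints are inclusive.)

7

Sort by right endpoint; whenever an interval is uncovered, place a point at its right end.
By right end: [1,2]  [4,5]  [5,6]  [8,9]  [9,12]  [12,13]  [16,18]  [17,20]  [19,21]  [18,22]  [21,23]  [27,28]
[1,2] uncovered → point at 2; [4,5] uncovered → point at 5; [8,9] uncovered → point at 9; [12,13] uncovered → point at 13; [16,18] uncovered → point at 18; [19,21] uncovered → point at 21; [27,28] uncovered → point at 28.
Points: 2, 5, 9, 13, 18, 21, 28 (7 total).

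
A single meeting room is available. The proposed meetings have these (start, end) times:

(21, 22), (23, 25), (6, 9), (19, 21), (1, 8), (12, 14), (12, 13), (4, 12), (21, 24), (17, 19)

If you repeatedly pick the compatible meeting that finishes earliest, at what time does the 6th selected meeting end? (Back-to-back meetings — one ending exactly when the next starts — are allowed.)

25

By end time: (1,8), (6,9), (4,12), (12,13), (12,14), (17,19), (19,21), (21,22), (21,24), (23,25).
Pick (1,8); next start ≥ 8 → (12,13); next start ≥ 13 → (17,19); next start ≥ 19 → (19,21); next start ≥ 21 → (21,22); next start ≥ 22 → (23,25).
Selected: (1,8) (12,13) (17,19) (19,21) (21,22) (23,25)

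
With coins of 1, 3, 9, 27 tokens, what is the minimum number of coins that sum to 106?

8

Greedy: take as many of the largest coin as possible, then repeat with the remainder.
106 − 3×27→25 − 2×9→7 − 2×3→1 − 1×1→0
Total coins = 3 + 2 + 2 + 1 = 8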